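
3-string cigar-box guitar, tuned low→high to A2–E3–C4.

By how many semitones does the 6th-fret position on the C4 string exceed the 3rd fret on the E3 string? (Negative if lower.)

C4 at fret 6 → F#4 (MIDI 66); E3 at fret 3 → G3 (MIDI 55).
66 − 55 = 11, so the two pitches are 11 semitones apart.

11 semitones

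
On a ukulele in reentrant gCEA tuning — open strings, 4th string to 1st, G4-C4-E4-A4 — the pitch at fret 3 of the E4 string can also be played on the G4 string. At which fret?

E4 at fret 3 is E4 + 3 semitones = G4.
The open G4 string is 3 semitones above the open E4, so the same pitch on the G4 string lies at fret 3 − 3 = 0.

0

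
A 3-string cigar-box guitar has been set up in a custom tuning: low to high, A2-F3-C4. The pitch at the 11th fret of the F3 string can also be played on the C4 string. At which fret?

4

F3 at fret 11 is F3 + 11 semitones = E4.
The open C4 string is 7 semitones above the open F3, so the same pitch on the C4 string lies at fret 11 − 7 = 4.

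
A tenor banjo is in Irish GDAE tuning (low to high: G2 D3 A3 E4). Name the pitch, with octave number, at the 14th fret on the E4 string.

Each fret is one semitone, so E4 + 14 = F#5.

F#5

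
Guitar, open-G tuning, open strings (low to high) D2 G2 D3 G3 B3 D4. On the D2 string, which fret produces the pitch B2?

9

B2 is 9 semitones above the open D2 (D–D#–E–F–F#–G–G#–A–A#–B), so it sits at fret 9.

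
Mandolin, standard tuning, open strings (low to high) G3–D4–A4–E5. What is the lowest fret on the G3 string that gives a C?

From G3, count semitones up the chromatic scale until reaching C: G–G#–A–A#–B–C — 5 steps.

5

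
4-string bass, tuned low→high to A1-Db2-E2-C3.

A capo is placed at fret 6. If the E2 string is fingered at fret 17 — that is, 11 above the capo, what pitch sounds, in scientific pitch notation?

The capo raises the open E2 by 6 semitones to Bb2; fretting 11 more gives E2 + 6 + 11 = E2 + 17 semitones = A3.

A3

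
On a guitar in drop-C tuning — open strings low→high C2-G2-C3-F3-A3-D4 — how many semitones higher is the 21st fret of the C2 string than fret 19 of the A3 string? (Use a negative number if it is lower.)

-19 semitones

C2 at fret 21 → A3 (MIDI 57); A3 at fret 19 → E5 (MIDI 76).
57 − 76 = -19, so the two pitches are 19 semitones apart.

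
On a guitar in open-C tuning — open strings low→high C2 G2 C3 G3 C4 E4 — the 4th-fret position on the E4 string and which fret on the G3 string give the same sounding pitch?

13

E4 at fret 4 is E4 + 4 semitones = G♯4.
The open G3 string is 9 semitones below the open E4, so the same pitch on the G3 string lies at fret 4 + 9 = 13.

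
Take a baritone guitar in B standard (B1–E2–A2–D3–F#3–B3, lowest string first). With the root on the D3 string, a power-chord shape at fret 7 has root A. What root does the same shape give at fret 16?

Moving from fret 7 to fret 16 shifts the root by 9 semitones.
A up 9 semitones is F#.

F#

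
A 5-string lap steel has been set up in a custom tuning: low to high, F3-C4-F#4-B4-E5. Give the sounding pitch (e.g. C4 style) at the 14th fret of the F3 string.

G4

F3 is MIDI 53. Adding 14 gives 67, which is G4.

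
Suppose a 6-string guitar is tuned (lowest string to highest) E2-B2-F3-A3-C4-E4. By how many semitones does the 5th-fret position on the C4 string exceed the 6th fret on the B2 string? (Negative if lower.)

C4 at fret 5 → F4 (MIDI 65); B2 at fret 6 → F3 (MIDI 53).
65 − 53 = 12, so the two pitches are 12 semitones apart.

12 semitones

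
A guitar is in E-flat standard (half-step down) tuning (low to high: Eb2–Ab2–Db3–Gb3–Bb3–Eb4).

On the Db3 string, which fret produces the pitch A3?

8

A3 is 8 semitones above the open Db3 (Db–D–Eb–E–F–Gb–G–Ab–A), so it sits at fret 8.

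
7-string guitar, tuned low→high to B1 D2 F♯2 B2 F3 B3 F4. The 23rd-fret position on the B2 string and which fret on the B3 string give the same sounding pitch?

11

B2 at fret 23 is B2 + 23 semitones = A♯4.
The open B3 string is 12 semitones above the open B2, so the same pitch on the B3 string lies at fret 23 − 12 = 11.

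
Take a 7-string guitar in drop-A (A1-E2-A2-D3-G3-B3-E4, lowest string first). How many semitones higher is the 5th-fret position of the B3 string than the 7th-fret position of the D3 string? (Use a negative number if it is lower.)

B3 at fret 5 → E4 (MIDI 64); D3 at fret 7 → A3 (MIDI 57).
64 − 57 = 7, so the two pitches are 7 semitones apart.

7 semitones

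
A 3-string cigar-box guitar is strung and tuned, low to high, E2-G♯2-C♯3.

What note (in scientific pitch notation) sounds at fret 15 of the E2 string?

G3

The open E2 string plus 15 semitones: E–F–F#–G–…–F–F#–G.
The walk passes from B into C once, so the octave number goes from 2 to 3.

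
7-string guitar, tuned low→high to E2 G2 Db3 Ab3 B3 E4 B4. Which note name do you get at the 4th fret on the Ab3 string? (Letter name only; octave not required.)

Each fret is one semitone, so Ab3 + 4 = C.

C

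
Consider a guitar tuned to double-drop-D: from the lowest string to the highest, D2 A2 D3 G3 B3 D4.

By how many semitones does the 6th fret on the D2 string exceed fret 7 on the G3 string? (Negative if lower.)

D2 at fret 6 → G#2 (MIDI 44); G3 at fret 7 → D4 (MIDI 62).
44 − 62 = -18, so the two pitches are 18 semitones apart.

-18 semitones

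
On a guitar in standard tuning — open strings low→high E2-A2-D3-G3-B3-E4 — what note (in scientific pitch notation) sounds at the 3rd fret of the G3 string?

G3 is MIDI 55. Adding 3 gives 58, which is A#3.
(Equivalently spelled Bb3.)

A#3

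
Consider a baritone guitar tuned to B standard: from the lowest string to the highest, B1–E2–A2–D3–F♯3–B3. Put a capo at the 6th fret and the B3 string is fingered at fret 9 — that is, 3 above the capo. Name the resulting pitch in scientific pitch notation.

The capo raises the open B3 by 6 semitones to F4; fretting 3 more gives B3 + 6 + 3 = B3 + 9 semitones = G♯4.
(Also written A♭.)

G♯4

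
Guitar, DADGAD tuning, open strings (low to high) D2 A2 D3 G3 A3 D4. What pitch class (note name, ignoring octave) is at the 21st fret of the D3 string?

B

Each fret is one semitone, so D3 + 21 = B.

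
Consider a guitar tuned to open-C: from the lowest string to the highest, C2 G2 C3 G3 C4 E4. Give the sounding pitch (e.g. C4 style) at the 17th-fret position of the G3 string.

Each fret is one semitone, so G3 + 17 = C5.

C5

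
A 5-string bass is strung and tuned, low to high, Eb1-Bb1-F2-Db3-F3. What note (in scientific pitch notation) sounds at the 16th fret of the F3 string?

A4

F3 is MIDI 53. Adding 16 gives 69, which is A4.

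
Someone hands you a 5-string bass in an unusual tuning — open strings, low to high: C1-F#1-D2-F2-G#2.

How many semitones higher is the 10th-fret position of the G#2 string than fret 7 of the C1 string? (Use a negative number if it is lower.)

G#2 at fret 10 → F#3 (MIDI 54); C1 at fret 7 → G1 (MIDI 31).
54 − 31 = 23, so the two pitches are 23 semitones apart.

23 semitones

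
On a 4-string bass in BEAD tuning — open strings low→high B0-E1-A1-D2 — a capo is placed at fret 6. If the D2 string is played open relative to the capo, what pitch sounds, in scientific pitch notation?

The capo raises the open D2 by 6 semitones to G♯2; fretting 0 more gives D2 + 6 + 0 = D2 + 6 semitones = G♯2.
(Also written A♭.)

G♯2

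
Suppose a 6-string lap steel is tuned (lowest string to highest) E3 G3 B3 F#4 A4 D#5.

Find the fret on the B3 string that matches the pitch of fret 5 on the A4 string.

15

A4 at fret 5 is A4 + 5 semitones = D5.
The open B3 string is 10 semitones below the open A4, so the same pitch on the B3 string lies at fret 5 + 10 = 15.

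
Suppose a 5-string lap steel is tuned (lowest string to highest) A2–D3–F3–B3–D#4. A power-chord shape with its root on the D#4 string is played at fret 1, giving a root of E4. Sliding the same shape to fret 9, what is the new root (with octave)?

C5

Moving from fret 1 to fret 9 shifts the root by 8 semitones.
E4 up 8 semitones is C5.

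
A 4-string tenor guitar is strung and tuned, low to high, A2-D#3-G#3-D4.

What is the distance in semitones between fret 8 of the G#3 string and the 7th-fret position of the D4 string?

5 semitones

G#3 at fret 8 → E4 (MIDI 64); D4 at fret 7 → A4 (MIDI 69).
64 − 69 = -5, so the two pitches are 5 semitones apart, with A4 the higher.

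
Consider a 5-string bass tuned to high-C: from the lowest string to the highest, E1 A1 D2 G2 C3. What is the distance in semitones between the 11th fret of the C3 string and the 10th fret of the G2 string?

C3 at fret 11 → B3 (MIDI 59); G2 at fret 10 → F3 (MIDI 53).
59 − 53 = 6, so the two pitches are 6 semitones apart, with B3 the higher.

6 semitones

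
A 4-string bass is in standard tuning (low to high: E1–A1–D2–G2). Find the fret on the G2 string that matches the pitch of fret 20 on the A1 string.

10

Fret 20 on A1 is MIDI 33 + 20 = 53 (F3). On the G2 string (open MIDI 43), that pitch is 53 − 43 = fret 10.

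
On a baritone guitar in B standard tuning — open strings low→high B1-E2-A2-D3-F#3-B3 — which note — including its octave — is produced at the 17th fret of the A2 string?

A2 is MIDI 45. Adding 17 gives 62, which is D4.

D4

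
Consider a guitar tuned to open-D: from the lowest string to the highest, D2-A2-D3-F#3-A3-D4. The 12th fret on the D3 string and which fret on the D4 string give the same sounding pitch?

0

Fret 12 on D3 is MIDI 50 + 12 = 62 (D4). On the D4 string (open MIDI 62), that pitch is 62 − 62 = fret 0.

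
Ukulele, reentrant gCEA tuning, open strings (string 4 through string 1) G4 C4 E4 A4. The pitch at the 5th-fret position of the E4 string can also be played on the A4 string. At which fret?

E4 at fret 5 is E4 + 5 semitones = A4.
The open A4 string is 5 semitones above the open E4, so the same pitch on the A4 string lies at fret 5 − 5 = 0.

0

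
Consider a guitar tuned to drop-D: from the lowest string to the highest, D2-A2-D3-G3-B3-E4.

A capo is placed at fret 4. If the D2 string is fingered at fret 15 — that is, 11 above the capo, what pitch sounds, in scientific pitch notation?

F3

The capo raises the open D2 by 4 semitones to F♯2; fretting 11 more gives D2 + 4 + 11 = D2 + 15 semitones = F3.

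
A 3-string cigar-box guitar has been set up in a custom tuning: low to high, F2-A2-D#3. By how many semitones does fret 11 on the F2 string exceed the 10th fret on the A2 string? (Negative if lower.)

F2 at fret 11 → E3 (MIDI 52); A2 at fret 10 → G3 (MIDI 55).
52 − 55 = -3, so the two pitches are 3 semitones apart.

-3 semitones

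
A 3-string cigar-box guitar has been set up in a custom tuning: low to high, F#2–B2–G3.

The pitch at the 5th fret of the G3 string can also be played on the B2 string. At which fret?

G3 at fret 5 is G3 + 5 semitones = C4.
The open B2 string is 8 semitones below the open G3, so the same pitch on the B2 string lies at fret 5 + 8 = 13.

13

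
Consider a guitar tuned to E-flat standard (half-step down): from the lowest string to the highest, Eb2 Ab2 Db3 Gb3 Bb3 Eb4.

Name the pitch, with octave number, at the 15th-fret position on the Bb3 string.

Each fret is one semitone, so Bb3 + 15 = Db5.

Db5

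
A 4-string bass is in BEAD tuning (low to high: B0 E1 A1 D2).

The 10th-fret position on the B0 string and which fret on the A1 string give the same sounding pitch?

0

Fret 10 on B0 is MIDI 23 + 10 = 33 (A1). On the A1 string (open MIDI 33), that pitch is 33 − 33 = fret 0.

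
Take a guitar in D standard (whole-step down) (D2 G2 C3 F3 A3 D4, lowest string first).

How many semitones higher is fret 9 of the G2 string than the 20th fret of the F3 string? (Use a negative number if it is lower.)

G2 at fret 9 → E3 (MIDI 52); F3 at fret 20 → C♯5 (MIDI 73).
52 − 73 = -21, so the two pitches are 21 semitones apart.

-21 semitones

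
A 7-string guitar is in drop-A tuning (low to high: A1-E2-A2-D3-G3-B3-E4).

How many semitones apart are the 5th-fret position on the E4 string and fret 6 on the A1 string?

E4 at fret 5 → A4 (MIDI 69); A1 at fret 6 → D♯2 (MIDI 39).
69 − 39 = 30, so the two pitches are 30 semitones apart, with A4 the higher.

30 semitones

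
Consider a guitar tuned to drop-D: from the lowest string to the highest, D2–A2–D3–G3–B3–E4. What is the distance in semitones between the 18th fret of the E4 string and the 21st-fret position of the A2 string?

E4 at fret 18 → A#5 (MIDI 82); A2 at fret 21 → F#4 (MIDI 66).
82 − 66 = 16, so the two pitches are 16 semitones apart, with A#5 the higher.

16 semitones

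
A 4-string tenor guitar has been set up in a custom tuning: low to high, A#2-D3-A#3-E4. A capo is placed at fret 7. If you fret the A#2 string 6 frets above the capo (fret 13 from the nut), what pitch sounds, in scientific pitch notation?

The capo raises the open A#2 by 7 semitones to F3; fretting 6 more gives A#2 + 7 + 6 = A#2 + 13 semitones = B3.

B3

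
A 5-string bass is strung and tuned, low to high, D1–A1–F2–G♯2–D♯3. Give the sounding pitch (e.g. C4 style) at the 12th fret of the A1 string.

A2

The open A1 string plus 12 semitones: A–A#–B–C–…–G–G#–A.
The walk passes from B into C once, so the octave number goes from 1 to 2.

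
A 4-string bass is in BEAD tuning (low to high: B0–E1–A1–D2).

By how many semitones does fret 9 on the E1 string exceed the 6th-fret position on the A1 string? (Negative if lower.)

-2 semitones

E1 at fret 9 → C#2 (MIDI 37); A1 at fret 6 → D#2 (MIDI 39).
37 − 39 = -2, so the two pitches are 2 semitones apart.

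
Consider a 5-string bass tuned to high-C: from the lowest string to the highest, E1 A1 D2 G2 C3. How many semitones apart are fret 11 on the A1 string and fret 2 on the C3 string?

A1 at fret 11 → G♯2 (MIDI 44); C3 at fret 2 → D3 (MIDI 50).
44 − 50 = -6, so the two pitches are 6 semitones apart, with D3 the higher.

6 semitones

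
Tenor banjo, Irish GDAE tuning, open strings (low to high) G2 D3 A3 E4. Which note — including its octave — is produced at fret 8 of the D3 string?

A♯3

D3 is MIDI 50. Adding 8 gives 58, which is A♯3.
(Equivalently spelled B♭3.)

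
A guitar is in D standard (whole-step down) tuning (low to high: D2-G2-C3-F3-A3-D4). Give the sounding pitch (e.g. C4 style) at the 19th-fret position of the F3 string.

C5

The open F3 string plus 19 semitones: F–F#–G–G#–…–A#–B–C.
The walk passes from B into C 2 times, so the octave number goes from 3 to 5.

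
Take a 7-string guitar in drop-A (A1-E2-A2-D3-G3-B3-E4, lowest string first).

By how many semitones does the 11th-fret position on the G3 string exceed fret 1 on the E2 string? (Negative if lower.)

G3 at fret 11 → F♯4 (MIDI 66); E2 at fret 1 → F2 (MIDI 41).
66 − 41 = 25, so the two pitches are 25 semitones apart.

25 semitones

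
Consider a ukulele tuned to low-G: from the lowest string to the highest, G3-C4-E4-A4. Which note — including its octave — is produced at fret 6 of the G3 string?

Each fret is one semitone, so G3 + 6 = C♯4.
(Equivalently spelled D♭4.)

C♯4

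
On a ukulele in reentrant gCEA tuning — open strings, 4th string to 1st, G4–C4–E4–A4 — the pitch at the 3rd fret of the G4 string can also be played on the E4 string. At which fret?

G4 at fret 3 is G4 + 3 semitones = A#4.
The open E4 string is 3 semitones below the open G4, so the same pitch on the E4 string lies at fret 3 + 3 = 6.

6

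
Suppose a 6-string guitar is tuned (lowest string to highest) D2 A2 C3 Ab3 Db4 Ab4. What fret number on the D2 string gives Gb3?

16

Gb3 is 16 semitones above the open D2 (D–Eb–E–F–…–E–F–Gb), so it sits at fret 16.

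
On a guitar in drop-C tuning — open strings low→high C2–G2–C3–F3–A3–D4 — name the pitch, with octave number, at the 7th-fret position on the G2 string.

D3

Each fret is one semitone, so G2 + 7 = D3.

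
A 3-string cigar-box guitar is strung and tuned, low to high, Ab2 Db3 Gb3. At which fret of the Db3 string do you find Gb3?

5

Gb3 is 5 semitones above the open Db3 (Db–D–Eb–E–F–Gb), so it sits at fret 5.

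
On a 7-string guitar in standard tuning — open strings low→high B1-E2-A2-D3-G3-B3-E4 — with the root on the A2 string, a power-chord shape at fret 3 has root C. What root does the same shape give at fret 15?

Moving from fret 3 to fret 15 shifts the root by 12 semitones.
C up 12 semitones is C.

C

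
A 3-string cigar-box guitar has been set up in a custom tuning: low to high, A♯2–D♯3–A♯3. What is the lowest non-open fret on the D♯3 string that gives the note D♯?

12

From D♯3, count semitones up the chromatic scale until reaching D♯: D#–E–F–F#–…–C#–D–D# — 12 steps.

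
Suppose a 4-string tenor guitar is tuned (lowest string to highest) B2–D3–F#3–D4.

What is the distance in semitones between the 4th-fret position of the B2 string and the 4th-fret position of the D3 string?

B2 at fret 4 → D#3 (MIDI 51); D3 at fret 4 → F#3 (MIDI 54).
51 − 54 = -3, so the two pitches are 3 semitones apart, with F#3 the higher.

3 semitones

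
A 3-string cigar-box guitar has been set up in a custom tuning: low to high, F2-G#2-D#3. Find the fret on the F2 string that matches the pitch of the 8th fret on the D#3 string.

D#3 at fret 8 is D#3 + 8 semitones = B3.
The open F2 string is 10 semitones below the open D#3, so the same pitch on the F2 string lies at fret 8 + 10 = 18.

18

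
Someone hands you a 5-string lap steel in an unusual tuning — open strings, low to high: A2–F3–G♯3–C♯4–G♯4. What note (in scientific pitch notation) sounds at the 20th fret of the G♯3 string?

G♯3 is MIDI 56. Adding 20 gives 76, which is E5.

E5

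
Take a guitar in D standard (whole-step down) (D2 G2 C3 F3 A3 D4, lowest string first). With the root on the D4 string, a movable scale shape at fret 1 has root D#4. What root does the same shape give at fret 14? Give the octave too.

E5

Moving from fret 1 to fret 14 shifts the root by 13 semitones.
D#4 up 13 semitones is E5.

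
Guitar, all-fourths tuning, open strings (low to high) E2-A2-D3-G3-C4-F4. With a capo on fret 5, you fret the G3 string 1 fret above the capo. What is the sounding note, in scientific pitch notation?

C♯4

The capo raises the open G3 by 5 semitones to C4; fretting 1 more gives G3 + 5 + 1 = G3 + 6 semitones = C♯4.
(Also written D♭.)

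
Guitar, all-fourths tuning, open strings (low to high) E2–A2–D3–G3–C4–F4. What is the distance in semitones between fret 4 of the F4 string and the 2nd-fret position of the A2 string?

22 semitones

F4 at fret 4 → A4 (MIDI 69); A2 at fret 2 → B2 (MIDI 47).
69 − 47 = 22, so the two pitches are 22 semitones apart, with A4 the higher.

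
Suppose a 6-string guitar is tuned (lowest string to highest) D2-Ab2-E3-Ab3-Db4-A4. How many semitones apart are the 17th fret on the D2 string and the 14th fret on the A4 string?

28 semitones

D2 at fret 17 → G3 (MIDI 55); A4 at fret 14 → B5 (MIDI 83).
55 − 83 = -28, so the two pitches are 28 semitones apart, with B5 the higher.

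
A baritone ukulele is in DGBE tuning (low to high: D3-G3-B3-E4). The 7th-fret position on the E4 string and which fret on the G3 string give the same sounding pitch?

16

Fret 7 on E4 is MIDI 64 + 7 = 71 (B4). On the G3 string (open MIDI 55), that pitch is 71 − 55 = fret 16.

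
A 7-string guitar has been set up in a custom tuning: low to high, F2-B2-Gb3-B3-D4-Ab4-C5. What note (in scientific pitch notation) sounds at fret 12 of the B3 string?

Each fret is one semitone, so B3 + 12 = B4.

B4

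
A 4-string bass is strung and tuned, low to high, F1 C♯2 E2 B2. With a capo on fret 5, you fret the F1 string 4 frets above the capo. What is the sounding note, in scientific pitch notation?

D2

The capo raises the open F1 by 5 semitones to A♯1; fretting 4 more gives F1 + 5 + 4 = F1 + 9 semitones = D2.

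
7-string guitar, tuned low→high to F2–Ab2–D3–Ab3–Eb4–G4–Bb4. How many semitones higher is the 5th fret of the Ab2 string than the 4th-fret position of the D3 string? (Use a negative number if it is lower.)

Ab2 at fret 5 → Db3 (MIDI 49); D3 at fret 4 → Gb3 (MIDI 54).
49 − 54 = -5, so the two pitches are 5 semitones apart.

-5 semitones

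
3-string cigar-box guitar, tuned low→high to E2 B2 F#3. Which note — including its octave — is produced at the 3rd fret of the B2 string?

D3

Each fret is one semitone, so B2 + 3 = D3.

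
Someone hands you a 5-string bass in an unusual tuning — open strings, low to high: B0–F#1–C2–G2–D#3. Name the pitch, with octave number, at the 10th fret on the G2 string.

G2 is MIDI 43. Adding 10 gives 53, which is F3.

F3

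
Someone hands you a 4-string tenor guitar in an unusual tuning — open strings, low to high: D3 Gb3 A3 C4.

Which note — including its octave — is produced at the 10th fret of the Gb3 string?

Each fret is one semitone, so Gb3 + 10 = E4.

E4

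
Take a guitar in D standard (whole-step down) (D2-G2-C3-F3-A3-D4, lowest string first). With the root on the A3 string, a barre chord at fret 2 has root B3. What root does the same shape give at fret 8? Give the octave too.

F4

Moving from fret 2 to fret 8 shifts the root by 6 semitones.
B3 up 6 semitones is F4.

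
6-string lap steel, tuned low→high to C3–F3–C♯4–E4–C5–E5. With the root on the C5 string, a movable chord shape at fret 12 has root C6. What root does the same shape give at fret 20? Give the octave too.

Moving from fret 12 to fret 20 shifts the root by 8 semitones.
C6 up 8 semitones is G♯6.

G♯6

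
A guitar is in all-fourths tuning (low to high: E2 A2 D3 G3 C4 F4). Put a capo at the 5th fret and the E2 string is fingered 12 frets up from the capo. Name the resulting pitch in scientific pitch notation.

The capo raises the open E2 by 5 semitones to A2; fretting 12 more gives E2 + 5 + 12 = E2 + 17 semitones = A3.

A3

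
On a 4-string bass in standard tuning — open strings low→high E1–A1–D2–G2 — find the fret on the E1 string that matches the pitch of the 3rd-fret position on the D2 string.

D2 at fret 3 is D2 + 3 semitones = F2.
The open E1 string is 10 semitones below the open D2, so the same pitch on the E1 string lies at fret 3 + 10 = 13.

13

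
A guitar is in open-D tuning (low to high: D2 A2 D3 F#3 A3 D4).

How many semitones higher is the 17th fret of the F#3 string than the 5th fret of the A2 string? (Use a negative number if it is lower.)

21 semitones

F#3 at fret 17 → B4 (MIDI 71); A2 at fret 5 → D3 (MIDI 50).
71 − 50 = 21, so the two pitches are 21 semitones apart.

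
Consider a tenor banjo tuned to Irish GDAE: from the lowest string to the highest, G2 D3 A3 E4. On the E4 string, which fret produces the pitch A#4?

6

A#4 is 6 semitones above the open E4 (E–F–F#–G–G#–A–A#), so it sits at fret 6.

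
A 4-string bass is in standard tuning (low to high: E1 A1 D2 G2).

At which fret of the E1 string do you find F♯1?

2

F♯1 is 2 semitones above the open E1 (E–F–F#), so it sits at fret 2.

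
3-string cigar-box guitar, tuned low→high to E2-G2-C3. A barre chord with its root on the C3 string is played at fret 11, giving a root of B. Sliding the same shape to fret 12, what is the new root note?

C

Moving from fret 11 to fret 12 shifts the root by 1 semitone.
B up 1 semitone is C.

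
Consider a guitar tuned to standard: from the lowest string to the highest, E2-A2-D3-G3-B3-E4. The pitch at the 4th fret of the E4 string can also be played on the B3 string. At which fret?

E4 at fret 4 is E4 + 4 semitones = G#4.
The open B3 string is 5 semitones below the open E4, so the same pitch on the B3 string lies at fret 4 + 5 = 9.

9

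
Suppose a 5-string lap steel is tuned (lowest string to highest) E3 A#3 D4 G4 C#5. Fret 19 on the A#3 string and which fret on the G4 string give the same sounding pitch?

A#3 at fret 19 is A#3 + 19 semitones = F5.
The open G4 string is 9 semitones above the open A#3, so the same pitch on the G4 string lies at fret 19 − 9 = 10.

10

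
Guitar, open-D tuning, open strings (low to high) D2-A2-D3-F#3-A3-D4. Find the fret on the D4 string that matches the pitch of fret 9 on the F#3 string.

Fret 9 on F#3 is MIDI 54 + 9 = 63 (D#4). On the D4 string (open MIDI 62), that pitch is 63 − 62 = fret 1.

1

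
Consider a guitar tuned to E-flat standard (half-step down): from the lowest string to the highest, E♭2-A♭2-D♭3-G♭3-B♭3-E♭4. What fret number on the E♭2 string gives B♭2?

B♭2 is 7 semitones above the open E♭2 (Eb–E–F–Gb–G–Ab–A–Bb), so it sits at fret 7.

7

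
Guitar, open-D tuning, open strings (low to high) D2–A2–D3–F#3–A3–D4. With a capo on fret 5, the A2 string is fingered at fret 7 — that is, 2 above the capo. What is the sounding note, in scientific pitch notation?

The capo raises the open A2 by 5 semitones to D3; fretting 2 more gives A2 + 5 + 2 = A2 + 7 semitones = E3.

E3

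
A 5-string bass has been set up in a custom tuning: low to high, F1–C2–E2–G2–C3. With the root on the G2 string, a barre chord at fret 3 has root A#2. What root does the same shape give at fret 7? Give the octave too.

Moving from fret 3 to fret 7 shifts the root by 4 semitones.
A#2 up 4 semitones is D3.

D3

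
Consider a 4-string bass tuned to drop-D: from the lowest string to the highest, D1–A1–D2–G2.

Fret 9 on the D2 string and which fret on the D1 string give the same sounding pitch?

21

Fret 9 on D2 is MIDI 38 + 9 = 47 (B2). On the D1 string (open MIDI 26), that pitch is 47 − 26 = fret 21.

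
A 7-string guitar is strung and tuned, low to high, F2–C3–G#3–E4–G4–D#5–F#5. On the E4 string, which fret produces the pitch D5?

D5 is 10 semitones above the open E4 (E–F–F#–G–…–C–C#–D), so it sits at fret 10.

10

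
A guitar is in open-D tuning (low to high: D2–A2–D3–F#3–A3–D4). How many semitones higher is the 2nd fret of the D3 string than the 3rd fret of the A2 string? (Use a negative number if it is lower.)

4 semitones

D3 at fret 2 → E3 (MIDI 52); A2 at fret 3 → C3 (MIDI 48).
52 − 48 = 4, so the two pitches are 4 semitones apart.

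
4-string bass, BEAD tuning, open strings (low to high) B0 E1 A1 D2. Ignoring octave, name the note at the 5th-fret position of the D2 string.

The open D2 string plus 5 semitones: D–D#–E–F–F#–G.

G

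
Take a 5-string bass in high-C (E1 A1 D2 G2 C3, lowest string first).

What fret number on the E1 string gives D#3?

D#3 is 23 semitones above the open E1 (E–F–F#–G–…–C#–D–D#), so it sits at fret 23.

23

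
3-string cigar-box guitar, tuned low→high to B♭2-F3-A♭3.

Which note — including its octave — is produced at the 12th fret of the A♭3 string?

The open A♭3 string plus 12 semitones: Ab–A–Bb–B–…–Gb–G–Ab.
The walk passes from B into C once, so the octave number goes from 3 to 4.
(Equivalently spelled G♯4.)

A♭4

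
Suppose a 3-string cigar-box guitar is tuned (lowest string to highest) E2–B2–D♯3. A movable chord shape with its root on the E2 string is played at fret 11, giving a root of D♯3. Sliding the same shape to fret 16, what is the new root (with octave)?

G♯3

Moving from fret 11 to fret 16 shifts the root by 5 semitones.
D♯3 up 5 semitones is G♯3.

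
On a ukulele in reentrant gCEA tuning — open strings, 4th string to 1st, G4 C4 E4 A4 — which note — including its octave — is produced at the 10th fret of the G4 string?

F5

G4 is MIDI 67. Adding 10 gives 77, which is F5.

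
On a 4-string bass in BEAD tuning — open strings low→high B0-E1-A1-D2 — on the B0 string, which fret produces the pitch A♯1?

A♯1 is 11 semitones above the open B0 (B–C–C#–D–…–G#–A–A#), so it sits at fret 11.

11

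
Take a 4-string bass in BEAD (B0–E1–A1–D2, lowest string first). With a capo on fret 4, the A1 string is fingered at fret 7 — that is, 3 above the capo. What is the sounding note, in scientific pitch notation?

The capo raises the open A1 by 4 semitones to C#2; fretting 3 more gives A1 + 4 + 3 = A1 + 7 semitones = E2.

E2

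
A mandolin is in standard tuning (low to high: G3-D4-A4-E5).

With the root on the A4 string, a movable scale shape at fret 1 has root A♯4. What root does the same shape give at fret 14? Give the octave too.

Moving from fret 1 to fret 14 shifts the root by 13 semitones.
A♯4 up 13 semitones is B5.

B5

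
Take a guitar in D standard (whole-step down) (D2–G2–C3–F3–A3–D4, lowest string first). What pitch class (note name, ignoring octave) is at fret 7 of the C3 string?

The open C3 string plus 7 semitones: C–C#–D–D#–E–F–F#–G.

G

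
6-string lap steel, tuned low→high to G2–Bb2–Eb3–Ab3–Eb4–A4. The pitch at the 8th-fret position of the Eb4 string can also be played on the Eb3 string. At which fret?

20

Eb4 at fret 8 is Eb4 + 8 semitones = B4.
The open Eb3 string is 12 semitones below the open Eb4, so the same pitch on the Eb3 string lies at fret 8 + 12 = 20.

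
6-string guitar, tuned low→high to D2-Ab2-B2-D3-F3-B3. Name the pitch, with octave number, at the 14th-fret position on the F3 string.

G4

The open F3 string plus 14 semitones: F–Gb–G–Ab–…–F–Gb–G.
The walk passes from B into C once, so the octave number goes from 3 to 4.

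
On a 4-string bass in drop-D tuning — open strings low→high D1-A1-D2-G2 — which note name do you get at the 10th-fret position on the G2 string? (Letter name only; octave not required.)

F

The open G2 string plus 10 semitones: G–G#–A–A#–…–D#–E–F.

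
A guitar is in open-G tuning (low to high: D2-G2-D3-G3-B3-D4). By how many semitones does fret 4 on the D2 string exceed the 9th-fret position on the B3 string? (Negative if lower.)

-26 semitones

D2 at fret 4 → F♯2 (MIDI 42); B3 at fret 9 → G♯4 (MIDI 68).
42 − 68 = -26, so the two pitches are 26 semitones apart.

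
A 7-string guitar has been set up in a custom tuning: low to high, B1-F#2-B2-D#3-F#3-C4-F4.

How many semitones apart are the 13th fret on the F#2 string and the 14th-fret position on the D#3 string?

10 semitones

F#2 at fret 13 → G3 (MIDI 55); D#3 at fret 14 → F4 (MIDI 65).
55 − 65 = -10, so the two pitches are 10 semitones apart, with F4 the higher.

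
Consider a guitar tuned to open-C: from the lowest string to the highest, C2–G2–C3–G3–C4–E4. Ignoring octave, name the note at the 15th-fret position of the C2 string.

C2 is MIDI 36. Adding 15 gives 51; 51 mod 12 = 3, i.e. D#.

D#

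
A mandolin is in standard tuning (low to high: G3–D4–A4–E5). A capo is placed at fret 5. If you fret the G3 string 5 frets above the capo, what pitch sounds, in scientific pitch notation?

F4

The capo raises the open G3 by 5 semitones to C4; fretting 5 more gives G3 + 5 + 5 = G3 + 10 semitones = F4.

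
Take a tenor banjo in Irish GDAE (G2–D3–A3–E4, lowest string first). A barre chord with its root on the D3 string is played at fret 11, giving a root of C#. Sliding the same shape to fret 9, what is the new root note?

Moving from fret 11 to fret 9 shifts the root by -2 semitones.
C# down 2 semitones is B.

B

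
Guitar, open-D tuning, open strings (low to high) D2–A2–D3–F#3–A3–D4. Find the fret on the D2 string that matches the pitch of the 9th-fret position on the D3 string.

21

Fret 9 on D3 is MIDI 50 + 9 = 59 (B3). On the D2 string (open MIDI 38), that pitch is 59 − 38 = fret 21.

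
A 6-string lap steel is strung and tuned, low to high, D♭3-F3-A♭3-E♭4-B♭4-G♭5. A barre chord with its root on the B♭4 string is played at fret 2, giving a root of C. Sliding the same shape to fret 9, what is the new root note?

G

Moving from fret 2 to fret 9 shifts the root by 7 semitones.
C up 7 semitones is G.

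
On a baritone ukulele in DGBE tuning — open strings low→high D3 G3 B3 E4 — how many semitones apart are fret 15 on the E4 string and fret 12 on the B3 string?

8 semitones

E4 at fret 15 → G5 (MIDI 79); B3 at fret 12 → B4 (MIDI 71).
79 − 71 = 8, so the two pitches are 8 semitones apart, with G5 the higher.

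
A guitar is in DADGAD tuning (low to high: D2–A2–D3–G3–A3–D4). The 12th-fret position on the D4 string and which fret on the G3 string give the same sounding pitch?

19

D4 at fret 12 is D4 + 12 semitones = D5.
The open G3 string is 7 semitones below the open D4, so the same pitch on the G3 string lies at fret 12 + 7 = 19.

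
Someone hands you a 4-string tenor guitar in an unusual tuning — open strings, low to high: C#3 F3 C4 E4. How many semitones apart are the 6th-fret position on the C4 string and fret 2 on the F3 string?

11 semitones

C4 at fret 6 → F#4 (MIDI 66); F3 at fret 2 → G3 (MIDI 55).
66 − 55 = 11, so the two pitches are 11 semitones apart, with F#4 the higher.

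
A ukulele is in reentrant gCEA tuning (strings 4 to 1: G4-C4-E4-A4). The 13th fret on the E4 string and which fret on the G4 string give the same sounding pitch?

E4 at fret 13 is E4 + 13 semitones = F5.
The open G4 string is 3 semitones above the open E4, so the same pitch on the G4 string lies at fret 13 − 3 = 10.

10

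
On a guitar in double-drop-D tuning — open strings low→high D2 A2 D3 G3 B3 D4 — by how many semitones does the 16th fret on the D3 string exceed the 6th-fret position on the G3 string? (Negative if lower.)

5 semitones

D3 at fret 16 → F#4 (MIDI 66); G3 at fret 6 → C#4 (MIDI 61).
66 − 61 = 5, so the two pitches are 5 semitones apart.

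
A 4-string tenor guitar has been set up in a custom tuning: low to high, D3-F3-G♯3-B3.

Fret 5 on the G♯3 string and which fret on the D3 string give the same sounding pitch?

11

Fret 5 on G♯3 is MIDI 56 + 5 = 61 (C♯4). On the D3 string (open MIDI 50), that pitch is 61 − 50 = fret 11.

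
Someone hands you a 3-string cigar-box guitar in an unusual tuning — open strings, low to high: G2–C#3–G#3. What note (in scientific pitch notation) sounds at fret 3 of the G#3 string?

B3

The open G#3 string plus 3 semitones: G#–A–A#–B.
No B→C boundary is crossed, so the octave stays at 3.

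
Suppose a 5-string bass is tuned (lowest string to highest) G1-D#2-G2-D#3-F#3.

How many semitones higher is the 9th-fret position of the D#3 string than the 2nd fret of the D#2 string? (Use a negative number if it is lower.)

D#3 at fret 9 → C4 (MIDI 60); D#2 at fret 2 → F2 (MIDI 41).
60 − 41 = 19, so the two pitches are 19 semitones apart.

19 semitones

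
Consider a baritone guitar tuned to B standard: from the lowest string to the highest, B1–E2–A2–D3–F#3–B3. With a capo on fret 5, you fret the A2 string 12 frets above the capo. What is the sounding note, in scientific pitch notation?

The capo raises the open A2 by 5 semitones to D3; fretting 12 more gives A2 + 5 + 12 = A2 + 17 semitones = D4.

D4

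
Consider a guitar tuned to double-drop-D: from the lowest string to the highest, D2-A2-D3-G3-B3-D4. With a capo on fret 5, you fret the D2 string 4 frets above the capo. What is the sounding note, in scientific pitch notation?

The capo raises the open D2 by 5 semitones to G2; fretting 4 more gives D2 + 5 + 4 = D2 + 9 semitones = B2.

B2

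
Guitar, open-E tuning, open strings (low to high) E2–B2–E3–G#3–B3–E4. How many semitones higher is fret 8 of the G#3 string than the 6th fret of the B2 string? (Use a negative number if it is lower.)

G#3 at fret 8 → E4 (MIDI 64); B2 at fret 6 → F3 (MIDI 53).
64 − 53 = 11, so the two pitches are 11 semitones apart.

11 semitones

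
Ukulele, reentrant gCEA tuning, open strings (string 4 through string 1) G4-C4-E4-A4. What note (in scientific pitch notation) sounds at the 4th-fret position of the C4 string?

C4 is MIDI 60. Adding 4 gives 64, which is E4.

E4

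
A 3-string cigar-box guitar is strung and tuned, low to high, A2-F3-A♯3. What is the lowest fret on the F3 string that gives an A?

4

From F3, count semitones up the chromatic scale until reaching A: F–F#–G–G#–A — 4 steps.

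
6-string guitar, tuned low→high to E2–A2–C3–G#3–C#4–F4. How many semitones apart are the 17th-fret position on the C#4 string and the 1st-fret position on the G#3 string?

21 semitones

C#4 at fret 17 → F#5 (MIDI 78); G#3 at fret 1 → A3 (MIDI 57).
78 − 57 = 21, so the two pitches are 21 semitones apart, with F#5 the higher.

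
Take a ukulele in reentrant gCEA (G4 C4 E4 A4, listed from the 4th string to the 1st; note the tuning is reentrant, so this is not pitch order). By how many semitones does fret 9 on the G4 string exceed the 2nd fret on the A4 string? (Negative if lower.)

5 semitones

G4 at fret 9 → E5 (MIDI 76); A4 at fret 2 → B4 (MIDI 71).
76 − 71 = 5, so the two pitches are 5 semitones apart.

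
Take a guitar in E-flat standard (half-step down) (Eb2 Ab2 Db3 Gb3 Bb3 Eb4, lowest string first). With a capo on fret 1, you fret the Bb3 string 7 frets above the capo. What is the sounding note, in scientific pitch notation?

Gb4

The capo raises the open Bb3 by 1 semitone to B3; fretting 7 more gives Bb3 + 1 + 7 = Bb3 + 8 semitones = Gb4.
(Also written F#.)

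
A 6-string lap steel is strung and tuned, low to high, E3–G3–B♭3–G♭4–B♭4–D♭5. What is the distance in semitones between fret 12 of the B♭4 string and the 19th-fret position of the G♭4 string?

B♭4 at fret 12 → B♭5 (MIDI 82); G♭4 at fret 19 → D♭6 (MIDI 85).
82 − 85 = -3, so the two pitches are 3 semitones apart, with D♭6 the higher.

3 semitones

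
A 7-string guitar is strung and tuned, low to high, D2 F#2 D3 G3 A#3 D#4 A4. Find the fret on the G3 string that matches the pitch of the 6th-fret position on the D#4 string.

14

D#4 at fret 6 is D#4 + 6 semitones = A4.
The open G3 string is 8 semitones below the open D#4, so the same pitch on the G3 string lies at fret 6 + 8 = 14.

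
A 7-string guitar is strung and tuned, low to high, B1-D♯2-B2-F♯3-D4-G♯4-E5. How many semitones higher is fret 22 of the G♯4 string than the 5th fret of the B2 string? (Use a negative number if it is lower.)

38 semitones

G♯4 at fret 22 → F♯6 (MIDI 90); B2 at fret 5 → E3 (MIDI 52).
90 − 52 = 38, so the two pitches are 38 semitones apart.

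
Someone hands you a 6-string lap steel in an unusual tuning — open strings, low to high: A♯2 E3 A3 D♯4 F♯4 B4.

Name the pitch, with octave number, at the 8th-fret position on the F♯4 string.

F♯4 is MIDI 66. Adding 8 gives 74, which is D5.

D5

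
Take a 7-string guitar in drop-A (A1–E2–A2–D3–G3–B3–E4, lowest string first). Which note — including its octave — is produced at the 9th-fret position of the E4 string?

E4 is MIDI 64. Adding 9 gives 73, which is C♯5.
(Equivalently spelled D♭5.)

C♯5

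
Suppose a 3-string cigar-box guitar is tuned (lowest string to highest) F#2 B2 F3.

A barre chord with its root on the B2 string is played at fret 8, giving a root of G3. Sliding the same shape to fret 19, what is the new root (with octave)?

F#4

Moving from fret 8 to fret 19 shifts the root by 11 semitones.
G3 up 11 semitones is F#4.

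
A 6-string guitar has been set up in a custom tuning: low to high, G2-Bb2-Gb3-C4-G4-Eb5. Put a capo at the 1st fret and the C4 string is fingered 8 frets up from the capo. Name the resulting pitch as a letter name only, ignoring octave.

The capo raises the open C4 by 1 semitone to Db4; fretting 8 more gives C4 + 1 + 8 = C4 + 9 semitones, landing on A.

A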